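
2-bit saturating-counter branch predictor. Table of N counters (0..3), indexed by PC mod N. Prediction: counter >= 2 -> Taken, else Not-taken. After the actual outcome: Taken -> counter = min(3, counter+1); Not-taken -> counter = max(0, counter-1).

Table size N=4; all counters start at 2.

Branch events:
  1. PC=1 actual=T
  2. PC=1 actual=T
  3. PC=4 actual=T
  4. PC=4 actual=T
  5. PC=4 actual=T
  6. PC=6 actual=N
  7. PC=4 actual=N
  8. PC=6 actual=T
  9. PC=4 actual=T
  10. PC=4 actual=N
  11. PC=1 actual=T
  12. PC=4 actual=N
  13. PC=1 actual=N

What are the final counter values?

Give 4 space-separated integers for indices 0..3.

Ev 1: PC=1 idx=1 pred=T actual=T -> ctr[1]=3
Ev 2: PC=1 idx=1 pred=T actual=T -> ctr[1]=3
Ev 3: PC=4 idx=0 pred=T actual=T -> ctr[0]=3
Ev 4: PC=4 idx=0 pred=T actual=T -> ctr[0]=3
Ev 5: PC=4 idx=0 pred=T actual=T -> ctr[0]=3
Ev 6: PC=6 idx=2 pred=T actual=N -> ctr[2]=1
Ev 7: PC=4 idx=0 pred=T actual=N -> ctr[0]=2
Ev 8: PC=6 idx=2 pred=N actual=T -> ctr[2]=2
Ev 9: PC=4 idx=0 pred=T actual=T -> ctr[0]=3
Ev 10: PC=4 idx=0 pred=T actual=N -> ctr[0]=2
Ev 11: PC=1 idx=1 pred=T actual=T -> ctr[1]=3
Ev 12: PC=4 idx=0 pred=T actual=N -> ctr[0]=1
Ev 13: PC=1 idx=1 pred=T actual=N -> ctr[1]=2

Answer: 1 2 2 2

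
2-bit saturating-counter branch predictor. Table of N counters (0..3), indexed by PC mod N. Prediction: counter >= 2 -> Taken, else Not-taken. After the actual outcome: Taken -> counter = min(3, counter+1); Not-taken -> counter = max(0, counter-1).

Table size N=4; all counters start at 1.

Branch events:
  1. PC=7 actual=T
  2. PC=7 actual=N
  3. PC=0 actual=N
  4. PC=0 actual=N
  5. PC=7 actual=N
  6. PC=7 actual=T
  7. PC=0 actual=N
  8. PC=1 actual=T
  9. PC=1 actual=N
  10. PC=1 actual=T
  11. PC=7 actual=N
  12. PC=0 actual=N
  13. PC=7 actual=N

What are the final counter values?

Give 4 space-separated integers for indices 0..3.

Ev 1: PC=7 idx=3 pred=N actual=T -> ctr[3]=2
Ev 2: PC=7 idx=3 pred=T actual=N -> ctr[3]=1
Ev 3: PC=0 idx=0 pred=N actual=N -> ctr[0]=0
Ev 4: PC=0 idx=0 pred=N actual=N -> ctr[0]=0
Ev 5: PC=7 idx=3 pred=N actual=N -> ctr[3]=0
Ev 6: PC=7 idx=3 pred=N actual=T -> ctr[3]=1
Ev 7: PC=0 idx=0 pred=N actual=N -> ctr[0]=0
Ev 8: PC=1 idx=1 pred=N actual=T -> ctr[1]=2
Ev 9: PC=1 idx=1 pred=T actual=N -> ctr[1]=1
Ev 10: PC=1 idx=1 pred=N actual=T -> ctr[1]=2
Ev 11: PC=7 idx=3 pred=N actual=N -> ctr[3]=0
Ev 12: PC=0 idx=0 pred=N actual=N -> ctr[0]=0
Ev 13: PC=7 idx=3 pred=N actual=N -> ctr[3]=0

Answer: 0 2 1 0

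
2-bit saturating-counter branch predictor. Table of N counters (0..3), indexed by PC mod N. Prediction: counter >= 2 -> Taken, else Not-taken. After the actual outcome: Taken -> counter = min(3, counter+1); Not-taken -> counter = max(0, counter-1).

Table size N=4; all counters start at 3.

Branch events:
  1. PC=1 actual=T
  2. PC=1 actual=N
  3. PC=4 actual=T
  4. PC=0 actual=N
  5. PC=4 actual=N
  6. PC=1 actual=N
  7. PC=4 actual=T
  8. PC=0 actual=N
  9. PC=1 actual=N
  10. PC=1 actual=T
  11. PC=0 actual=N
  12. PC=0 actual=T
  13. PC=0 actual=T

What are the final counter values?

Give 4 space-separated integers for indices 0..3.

Answer: 2 1 3 3

Derivation:
Ev 1: PC=1 idx=1 pred=T actual=T -> ctr[1]=3
Ev 2: PC=1 idx=1 pred=T actual=N -> ctr[1]=2
Ev 3: PC=4 idx=0 pred=T actual=T -> ctr[0]=3
Ev 4: PC=0 idx=0 pred=T actual=N -> ctr[0]=2
Ev 5: PC=4 idx=0 pred=T actual=N -> ctr[0]=1
Ev 6: PC=1 idx=1 pred=T actual=N -> ctr[1]=1
Ev 7: PC=4 idx=0 pred=N actual=T -> ctr[0]=2
Ev 8: PC=0 idx=0 pred=T actual=N -> ctr[0]=1
Ev 9: PC=1 idx=1 pred=N actual=N -> ctr[1]=0
Ev 10: PC=1 idx=1 pred=N actual=T -> ctr[1]=1
Ev 11: PC=0 idx=0 pred=N actual=N -> ctr[0]=0
Ev 12: PC=0 idx=0 pred=N actual=T -> ctr[0]=1
Ev 13: PC=0 idx=0 pred=N actual=T -> ctr[0]=2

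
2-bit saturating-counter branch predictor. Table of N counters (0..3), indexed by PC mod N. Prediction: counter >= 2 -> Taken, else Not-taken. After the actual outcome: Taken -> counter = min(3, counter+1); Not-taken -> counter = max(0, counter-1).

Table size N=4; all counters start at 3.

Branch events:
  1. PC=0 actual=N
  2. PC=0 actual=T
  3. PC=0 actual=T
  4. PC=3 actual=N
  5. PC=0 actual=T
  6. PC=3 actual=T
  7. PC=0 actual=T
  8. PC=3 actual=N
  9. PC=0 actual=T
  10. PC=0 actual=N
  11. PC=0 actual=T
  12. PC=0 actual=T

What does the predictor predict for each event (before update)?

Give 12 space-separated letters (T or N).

Ev 1: PC=0 idx=0 pred=T actual=N -> ctr[0]=2
Ev 2: PC=0 idx=0 pred=T actual=T -> ctr[0]=3
Ev 3: PC=0 idx=0 pred=T actual=T -> ctr[0]=3
Ev 4: PC=3 idx=3 pred=T actual=N -> ctr[3]=2
Ev 5: PC=0 idx=0 pred=T actual=T -> ctr[0]=3
Ev 6: PC=3 idx=3 pred=T actual=T -> ctr[3]=3
Ev 7: PC=0 idx=0 pred=T actual=T -> ctr[0]=3
Ev 8: PC=3 idx=3 pred=T actual=N -> ctr[3]=2
Ev 9: PC=0 idx=0 pred=T actual=T -> ctr[0]=3
Ev 10: PC=0 idx=0 pred=T actual=N -> ctr[0]=2
Ev 11: PC=0 idx=0 pred=T actual=T -> ctr[0]=3
Ev 12: PC=0 idx=0 pred=T actual=T -> ctr[0]=3

Answer: T T T T T T T T T T T T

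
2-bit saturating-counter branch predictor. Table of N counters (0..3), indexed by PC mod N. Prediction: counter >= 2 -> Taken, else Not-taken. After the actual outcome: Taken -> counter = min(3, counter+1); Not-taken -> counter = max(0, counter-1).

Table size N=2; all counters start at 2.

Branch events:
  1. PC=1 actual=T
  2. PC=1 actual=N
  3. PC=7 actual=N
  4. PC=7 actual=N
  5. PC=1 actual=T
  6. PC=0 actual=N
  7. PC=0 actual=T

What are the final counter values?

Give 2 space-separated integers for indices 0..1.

Ev 1: PC=1 idx=1 pred=T actual=T -> ctr[1]=3
Ev 2: PC=1 idx=1 pred=T actual=N -> ctr[1]=2
Ev 3: PC=7 idx=1 pred=T actual=N -> ctr[1]=1
Ev 4: PC=7 idx=1 pred=N actual=N -> ctr[1]=0
Ev 5: PC=1 idx=1 pred=N actual=T -> ctr[1]=1
Ev 6: PC=0 idx=0 pred=T actual=N -> ctr[0]=1
Ev 7: PC=0 idx=0 pred=N actual=T -> ctr[0]=2

Answer: 2 1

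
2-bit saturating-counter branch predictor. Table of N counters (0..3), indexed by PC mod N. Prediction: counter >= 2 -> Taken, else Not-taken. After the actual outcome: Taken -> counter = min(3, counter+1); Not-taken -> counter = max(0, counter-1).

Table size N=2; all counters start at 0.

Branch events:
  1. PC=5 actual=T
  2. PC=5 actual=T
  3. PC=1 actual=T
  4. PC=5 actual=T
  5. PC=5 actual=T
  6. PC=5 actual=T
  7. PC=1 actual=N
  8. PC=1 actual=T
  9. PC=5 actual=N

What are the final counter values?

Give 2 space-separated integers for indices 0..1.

Ev 1: PC=5 idx=1 pred=N actual=T -> ctr[1]=1
Ev 2: PC=5 idx=1 pred=N actual=T -> ctr[1]=2
Ev 3: PC=1 idx=1 pred=T actual=T -> ctr[1]=3
Ev 4: PC=5 idx=1 pred=T actual=T -> ctr[1]=3
Ev 5: PC=5 idx=1 pred=T actual=T -> ctr[1]=3
Ev 6: PC=5 idx=1 pred=T actual=T -> ctr[1]=3
Ev 7: PC=1 idx=1 pred=T actual=N -> ctr[1]=2
Ev 8: PC=1 idx=1 pred=T actual=T -> ctr[1]=3
Ev 9: PC=5 idx=1 pred=T actual=N -> ctr[1]=2

Answer: 0 2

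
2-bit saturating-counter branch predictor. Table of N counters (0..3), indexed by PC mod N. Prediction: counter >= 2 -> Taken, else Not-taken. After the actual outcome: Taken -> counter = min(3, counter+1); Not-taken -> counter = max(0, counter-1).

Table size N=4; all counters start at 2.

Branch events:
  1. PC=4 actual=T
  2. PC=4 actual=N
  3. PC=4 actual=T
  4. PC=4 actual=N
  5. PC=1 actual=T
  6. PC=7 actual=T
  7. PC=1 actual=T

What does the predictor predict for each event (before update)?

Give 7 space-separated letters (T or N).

Ev 1: PC=4 idx=0 pred=T actual=T -> ctr[0]=3
Ev 2: PC=4 idx=0 pred=T actual=N -> ctr[0]=2
Ev 3: PC=4 idx=0 pred=T actual=T -> ctr[0]=3
Ev 4: PC=4 idx=0 pred=T actual=N -> ctr[0]=2
Ev 5: PC=1 idx=1 pred=T actual=T -> ctr[1]=3
Ev 6: PC=7 idx=3 pred=T actual=T -> ctr[3]=3
Ev 7: PC=1 idx=1 pred=T actual=T -> ctr[1]=3

Answer: T T T T T T T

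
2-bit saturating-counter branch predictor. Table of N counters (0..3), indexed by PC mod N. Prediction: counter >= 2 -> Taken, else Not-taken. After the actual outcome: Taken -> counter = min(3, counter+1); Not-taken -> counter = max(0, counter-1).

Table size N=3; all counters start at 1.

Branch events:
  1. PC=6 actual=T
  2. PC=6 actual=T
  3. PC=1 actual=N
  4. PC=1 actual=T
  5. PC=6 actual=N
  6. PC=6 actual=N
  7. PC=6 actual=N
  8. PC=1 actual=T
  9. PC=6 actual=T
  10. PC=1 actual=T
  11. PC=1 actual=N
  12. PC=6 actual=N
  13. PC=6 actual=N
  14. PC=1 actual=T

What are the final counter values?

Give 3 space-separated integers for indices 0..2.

Answer: 0 3 1

Derivation:
Ev 1: PC=6 idx=0 pred=N actual=T -> ctr[0]=2
Ev 2: PC=6 idx=0 pred=T actual=T -> ctr[0]=3
Ev 3: PC=1 idx=1 pred=N actual=N -> ctr[1]=0
Ev 4: PC=1 idx=1 pred=N actual=T -> ctr[1]=1
Ev 5: PC=6 idx=0 pred=T actual=N -> ctr[0]=2
Ev 6: PC=6 idx=0 pred=T actual=N -> ctr[0]=1
Ev 7: PC=6 idx=0 pred=N actual=N -> ctr[0]=0
Ev 8: PC=1 idx=1 pred=N actual=T -> ctr[1]=2
Ev 9: PC=6 idx=0 pred=N actual=T -> ctr[0]=1
Ev 10: PC=1 idx=1 pred=T actual=T -> ctr[1]=3
Ev 11: PC=1 idx=1 pred=T actual=N -> ctr[1]=2
Ev 12: PC=6 idx=0 pred=N actual=N -> ctr[0]=0
Ev 13: PC=6 idx=0 pred=N actual=N -> ctr[0]=0
Ev 14: PC=1 idx=1 pred=T actual=T -> ctr[1]=3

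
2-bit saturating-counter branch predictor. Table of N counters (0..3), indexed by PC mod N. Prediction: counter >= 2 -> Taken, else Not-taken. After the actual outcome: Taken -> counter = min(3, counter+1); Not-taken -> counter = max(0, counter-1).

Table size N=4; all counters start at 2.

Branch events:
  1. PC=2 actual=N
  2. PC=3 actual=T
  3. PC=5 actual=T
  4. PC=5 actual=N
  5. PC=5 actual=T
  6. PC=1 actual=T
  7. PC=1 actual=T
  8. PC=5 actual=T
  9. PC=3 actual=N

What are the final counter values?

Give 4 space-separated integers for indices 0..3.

Ev 1: PC=2 idx=2 pred=T actual=N -> ctr[2]=1
Ev 2: PC=3 idx=3 pred=T actual=T -> ctr[3]=3
Ev 3: PC=5 idx=1 pred=T actual=T -> ctr[1]=3
Ev 4: PC=5 idx=1 pred=T actual=N -> ctr[1]=2
Ev 5: PC=5 idx=1 pred=T actual=T -> ctr[1]=3
Ev 6: PC=1 idx=1 pred=T actual=T -> ctr[1]=3
Ev 7: PC=1 idx=1 pred=T actual=T -> ctr[1]=3
Ev 8: PC=5 idx=1 pred=T actual=T -> ctr[1]=3
Ev 9: PC=3 idx=3 pred=T actual=N -> ctr[3]=2

Answer: 2 3 1 2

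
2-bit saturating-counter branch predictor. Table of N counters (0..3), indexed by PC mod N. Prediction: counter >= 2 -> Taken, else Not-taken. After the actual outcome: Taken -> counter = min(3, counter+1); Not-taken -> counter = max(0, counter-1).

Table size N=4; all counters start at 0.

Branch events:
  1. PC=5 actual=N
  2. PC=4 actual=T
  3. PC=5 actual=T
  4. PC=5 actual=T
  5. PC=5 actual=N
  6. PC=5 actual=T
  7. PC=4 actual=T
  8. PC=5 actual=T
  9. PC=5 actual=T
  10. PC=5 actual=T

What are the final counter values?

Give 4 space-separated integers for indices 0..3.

Ev 1: PC=5 idx=1 pred=N actual=N -> ctr[1]=0
Ev 2: PC=4 idx=0 pred=N actual=T -> ctr[0]=1
Ev 3: PC=5 idx=1 pred=N actual=T -> ctr[1]=1
Ev 4: PC=5 idx=1 pred=N actual=T -> ctr[1]=2
Ev 5: PC=5 idx=1 pred=T actual=N -> ctr[1]=1
Ev 6: PC=5 idx=1 pred=N actual=T -> ctr[1]=2
Ev 7: PC=4 idx=0 pred=N actual=T -> ctr[0]=2
Ev 8: PC=5 idx=1 pred=T actual=T -> ctr[1]=3
Ev 9: PC=5 idx=1 pred=T actual=T -> ctr[1]=3
Ev 10: PC=5 idx=1 pred=T actual=T -> ctr[1]=3

Answer: 2 3 0 0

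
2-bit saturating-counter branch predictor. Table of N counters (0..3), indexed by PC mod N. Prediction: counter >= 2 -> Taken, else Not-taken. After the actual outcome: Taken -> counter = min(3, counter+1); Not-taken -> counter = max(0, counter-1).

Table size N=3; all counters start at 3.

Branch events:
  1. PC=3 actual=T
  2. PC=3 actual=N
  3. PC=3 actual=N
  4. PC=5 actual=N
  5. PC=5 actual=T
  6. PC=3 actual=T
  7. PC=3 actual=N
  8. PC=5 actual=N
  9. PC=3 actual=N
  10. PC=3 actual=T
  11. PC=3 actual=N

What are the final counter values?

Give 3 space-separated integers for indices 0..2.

Answer: 0 3 2

Derivation:
Ev 1: PC=3 idx=0 pred=T actual=T -> ctr[0]=3
Ev 2: PC=3 idx=0 pred=T actual=N -> ctr[0]=2
Ev 3: PC=3 idx=0 pred=T actual=N -> ctr[0]=1
Ev 4: PC=5 idx=2 pred=T actual=N -> ctr[2]=2
Ev 5: PC=5 idx=2 pred=T actual=T -> ctr[2]=3
Ev 6: PC=3 idx=0 pred=N actual=T -> ctr[0]=2
Ev 7: PC=3 idx=0 pred=T actual=N -> ctr[0]=1
Ev 8: PC=5 idx=2 pred=T actual=N -> ctr[2]=2
Ev 9: PC=3 idx=0 pred=N actual=N -> ctr[0]=0
Ev 10: PC=3 idx=0 pred=N actual=T -> ctr[0]=1
Ev 11: PC=3 idx=0 pred=N actual=N -> ctr[0]=0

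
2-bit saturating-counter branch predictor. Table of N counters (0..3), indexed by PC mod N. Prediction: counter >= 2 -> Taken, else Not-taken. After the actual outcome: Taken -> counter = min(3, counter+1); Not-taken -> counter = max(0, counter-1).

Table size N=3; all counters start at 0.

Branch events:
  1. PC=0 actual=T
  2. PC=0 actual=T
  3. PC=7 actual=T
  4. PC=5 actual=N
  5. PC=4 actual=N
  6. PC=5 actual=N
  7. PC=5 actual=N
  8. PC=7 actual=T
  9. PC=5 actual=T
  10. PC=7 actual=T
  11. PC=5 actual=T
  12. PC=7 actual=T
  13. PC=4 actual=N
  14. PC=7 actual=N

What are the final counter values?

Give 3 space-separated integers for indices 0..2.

Ev 1: PC=0 idx=0 pred=N actual=T -> ctr[0]=1
Ev 2: PC=0 idx=0 pred=N actual=T -> ctr[0]=2
Ev 3: PC=7 idx=1 pred=N actual=T -> ctr[1]=1
Ev 4: PC=5 idx=2 pred=N actual=N -> ctr[2]=0
Ev 5: PC=4 idx=1 pred=N actual=N -> ctr[1]=0
Ev 6: PC=5 idx=2 pred=N actual=N -> ctr[2]=0
Ev 7: PC=5 idx=2 pred=N actual=N -> ctr[2]=0
Ev 8: PC=7 idx=1 pred=N actual=T -> ctr[1]=1
Ev 9: PC=5 idx=2 pred=N actual=T -> ctr[2]=1
Ev 10: PC=7 idx=1 pred=N actual=T -> ctr[1]=2
Ev 11: PC=5 idx=2 pred=N actual=T -> ctr[2]=2
Ev 12: PC=7 idx=1 pred=T actual=T -> ctr[1]=3
Ev 13: PC=4 idx=1 pred=T actual=N -> ctr[1]=2
Ev 14: PC=7 idx=1 pred=T actual=N -> ctr[1]=1

Answer: 2 1 2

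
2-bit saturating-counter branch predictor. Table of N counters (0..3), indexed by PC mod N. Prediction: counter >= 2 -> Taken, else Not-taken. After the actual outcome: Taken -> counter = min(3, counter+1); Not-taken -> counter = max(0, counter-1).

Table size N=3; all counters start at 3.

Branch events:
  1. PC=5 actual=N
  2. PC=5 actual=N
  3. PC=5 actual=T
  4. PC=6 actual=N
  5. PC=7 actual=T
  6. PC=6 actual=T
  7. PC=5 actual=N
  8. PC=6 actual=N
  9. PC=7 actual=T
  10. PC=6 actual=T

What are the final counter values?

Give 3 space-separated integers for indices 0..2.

Answer: 3 3 1

Derivation:
Ev 1: PC=5 idx=2 pred=T actual=N -> ctr[2]=2
Ev 2: PC=5 idx=2 pred=T actual=N -> ctr[2]=1
Ev 3: PC=5 idx=2 pred=N actual=T -> ctr[2]=2
Ev 4: PC=6 idx=0 pred=T actual=N -> ctr[0]=2
Ev 5: PC=7 idx=1 pred=T actual=T -> ctr[1]=3
Ev 6: PC=6 idx=0 pred=T actual=T -> ctr[0]=3
Ev 7: PC=5 idx=2 pred=T actual=N -> ctr[2]=1
Ev 8: PC=6 idx=0 pred=T actual=N -> ctr[0]=2
Ev 9: PC=7 idx=1 pred=T actual=T -> ctr[1]=3
Ev 10: PC=6 idx=0 pred=T actual=T -> ctr[0]=3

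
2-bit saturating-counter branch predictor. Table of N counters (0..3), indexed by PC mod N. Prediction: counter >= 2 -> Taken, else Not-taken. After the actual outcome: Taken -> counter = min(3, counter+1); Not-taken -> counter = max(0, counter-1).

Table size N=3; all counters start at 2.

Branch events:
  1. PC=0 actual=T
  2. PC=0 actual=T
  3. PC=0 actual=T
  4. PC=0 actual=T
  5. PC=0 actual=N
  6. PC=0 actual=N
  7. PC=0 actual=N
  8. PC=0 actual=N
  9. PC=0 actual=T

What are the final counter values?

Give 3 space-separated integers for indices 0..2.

Answer: 1 2 2

Derivation:
Ev 1: PC=0 idx=0 pred=T actual=T -> ctr[0]=3
Ev 2: PC=0 idx=0 pred=T actual=T -> ctr[0]=3
Ev 3: PC=0 idx=0 pred=T actual=T -> ctr[0]=3
Ev 4: PC=0 idx=0 pred=T actual=T -> ctr[0]=3
Ev 5: PC=0 idx=0 pred=T actual=N -> ctr[0]=2
Ev 6: PC=0 idx=0 pred=T actual=N -> ctr[0]=1
Ev 7: PC=0 idx=0 pred=N actual=N -> ctr[0]=0
Ev 8: PC=0 idx=0 pred=N actual=N -> ctr[0]=0
Ev 9: PC=0 idx=0 pred=N actual=T -> ctr[0]=1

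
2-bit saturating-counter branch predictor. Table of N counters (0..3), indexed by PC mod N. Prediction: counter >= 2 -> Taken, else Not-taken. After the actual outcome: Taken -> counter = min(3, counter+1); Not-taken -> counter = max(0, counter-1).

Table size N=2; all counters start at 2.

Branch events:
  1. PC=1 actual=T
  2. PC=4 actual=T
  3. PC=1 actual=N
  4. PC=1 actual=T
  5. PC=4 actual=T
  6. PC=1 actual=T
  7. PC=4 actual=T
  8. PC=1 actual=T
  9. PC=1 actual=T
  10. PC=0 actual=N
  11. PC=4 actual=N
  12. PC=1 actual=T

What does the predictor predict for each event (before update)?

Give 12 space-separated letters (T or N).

Ev 1: PC=1 idx=1 pred=T actual=T -> ctr[1]=3
Ev 2: PC=4 idx=0 pred=T actual=T -> ctr[0]=3
Ev 3: PC=1 idx=1 pred=T actual=N -> ctr[1]=2
Ev 4: PC=1 idx=1 pred=T actual=T -> ctr[1]=3
Ev 5: PC=4 idx=0 pred=T actual=T -> ctr[0]=3
Ev 6: PC=1 idx=1 pred=T actual=T -> ctr[1]=3
Ev 7: PC=4 idx=0 pred=T actual=T -> ctr[0]=3
Ev 8: PC=1 idx=1 pred=T actual=T -> ctr[1]=3
Ev 9: PC=1 idx=1 pred=T actual=T -> ctr[1]=3
Ev 10: PC=0 idx=0 pred=T actual=N -> ctr[0]=2
Ev 11: PC=4 idx=0 pred=T actual=N -> ctr[0]=1
Ev 12: PC=1 idx=1 pred=T actual=T -> ctr[1]=3

Answer: T T T T T T T T T T T T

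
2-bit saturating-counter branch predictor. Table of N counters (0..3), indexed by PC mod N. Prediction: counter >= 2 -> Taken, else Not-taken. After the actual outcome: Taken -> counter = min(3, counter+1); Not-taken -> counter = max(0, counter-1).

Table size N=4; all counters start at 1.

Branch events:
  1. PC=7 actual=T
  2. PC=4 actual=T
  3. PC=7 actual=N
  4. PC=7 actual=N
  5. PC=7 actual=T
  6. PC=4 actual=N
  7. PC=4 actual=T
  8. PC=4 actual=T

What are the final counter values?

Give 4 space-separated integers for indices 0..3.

Ev 1: PC=7 idx=3 pred=N actual=T -> ctr[3]=2
Ev 2: PC=4 idx=0 pred=N actual=T -> ctr[0]=2
Ev 3: PC=7 idx=3 pred=T actual=N -> ctr[3]=1
Ev 4: PC=7 idx=3 pred=N actual=N -> ctr[3]=0
Ev 5: PC=7 idx=3 pred=N actual=T -> ctr[3]=1
Ev 6: PC=4 idx=0 pred=T actual=N -> ctr[0]=1
Ev 7: PC=4 idx=0 pred=N actual=T -> ctr[0]=2
Ev 8: PC=4 idx=0 pred=T actual=T -> ctr[0]=3

Answer: 3 1 1 1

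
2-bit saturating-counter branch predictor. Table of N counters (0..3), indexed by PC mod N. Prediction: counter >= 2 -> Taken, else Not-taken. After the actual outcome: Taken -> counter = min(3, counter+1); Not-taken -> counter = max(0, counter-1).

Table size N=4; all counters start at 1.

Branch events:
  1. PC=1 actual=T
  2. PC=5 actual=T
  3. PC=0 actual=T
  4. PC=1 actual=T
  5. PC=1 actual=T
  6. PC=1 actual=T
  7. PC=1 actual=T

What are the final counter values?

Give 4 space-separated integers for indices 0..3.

Ev 1: PC=1 idx=1 pred=N actual=T -> ctr[1]=2
Ev 2: PC=5 idx=1 pred=T actual=T -> ctr[1]=3
Ev 3: PC=0 idx=0 pred=N actual=T -> ctr[0]=2
Ev 4: PC=1 idx=1 pred=T actual=T -> ctr[1]=3
Ev 5: PC=1 idx=1 pred=T actual=T -> ctr[1]=3
Ev 6: PC=1 idx=1 pred=T actual=T -> ctr[1]=3
Ev 7: PC=1 idx=1 pred=T actual=T -> ctr[1]=3

Answer: 2 3 1 1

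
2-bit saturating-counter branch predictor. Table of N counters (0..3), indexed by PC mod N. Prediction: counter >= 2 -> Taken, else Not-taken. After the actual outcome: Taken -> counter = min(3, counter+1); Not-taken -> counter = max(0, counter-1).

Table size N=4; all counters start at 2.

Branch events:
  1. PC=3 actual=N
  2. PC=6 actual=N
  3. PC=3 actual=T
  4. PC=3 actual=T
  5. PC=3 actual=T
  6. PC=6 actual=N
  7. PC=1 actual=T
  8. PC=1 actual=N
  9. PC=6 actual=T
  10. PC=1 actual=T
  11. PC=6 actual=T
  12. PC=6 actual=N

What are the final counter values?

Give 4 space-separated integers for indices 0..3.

Answer: 2 3 1 3

Derivation:
Ev 1: PC=3 idx=3 pred=T actual=N -> ctr[3]=1
Ev 2: PC=6 idx=2 pred=T actual=N -> ctr[2]=1
Ev 3: PC=3 idx=3 pred=N actual=T -> ctr[3]=2
Ev 4: PC=3 idx=3 pred=T actual=T -> ctr[3]=3
Ev 5: PC=3 idx=3 pred=T actual=T -> ctr[3]=3
Ev 6: PC=6 idx=2 pred=N actual=N -> ctr[2]=0
Ev 7: PC=1 idx=1 pred=T actual=T -> ctr[1]=3
Ev 8: PC=1 idx=1 pred=T actual=N -> ctr[1]=2
Ev 9: PC=6 idx=2 pred=N actual=T -> ctr[2]=1
Ev 10: PC=1 idx=1 pred=T actual=T -> ctr[1]=3
Ev 11: PC=6 idx=2 pred=N actual=T -> ctr[2]=2
Ev 12: PC=6 idx=2 pred=T actual=N -> ctr[2]=1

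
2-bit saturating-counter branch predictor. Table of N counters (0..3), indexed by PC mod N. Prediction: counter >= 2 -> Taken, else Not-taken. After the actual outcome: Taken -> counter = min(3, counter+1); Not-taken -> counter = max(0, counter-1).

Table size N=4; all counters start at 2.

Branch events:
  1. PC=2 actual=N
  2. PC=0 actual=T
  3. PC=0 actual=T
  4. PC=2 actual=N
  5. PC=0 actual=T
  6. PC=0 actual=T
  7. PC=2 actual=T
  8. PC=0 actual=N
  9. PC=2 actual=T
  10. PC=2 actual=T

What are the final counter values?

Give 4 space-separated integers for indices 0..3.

Answer: 2 2 3 2

Derivation:
Ev 1: PC=2 idx=2 pred=T actual=N -> ctr[2]=1
Ev 2: PC=0 idx=0 pred=T actual=T -> ctr[0]=3
Ev 3: PC=0 idx=0 pred=T actual=T -> ctr[0]=3
Ev 4: PC=2 idx=2 pred=N actual=N -> ctr[2]=0
Ev 5: PC=0 idx=0 pred=T actual=T -> ctr[0]=3
Ev 6: PC=0 idx=0 pred=T actual=T -> ctr[0]=3
Ev 7: PC=2 idx=2 pred=N actual=T -> ctr[2]=1
Ev 8: PC=0 idx=0 pred=T actual=N -> ctr[0]=2
Ev 9: PC=2 idx=2 pred=N actual=T -> ctr[2]=2
Ev 10: PC=2 idx=2 pred=T actual=T -> ctr[2]=3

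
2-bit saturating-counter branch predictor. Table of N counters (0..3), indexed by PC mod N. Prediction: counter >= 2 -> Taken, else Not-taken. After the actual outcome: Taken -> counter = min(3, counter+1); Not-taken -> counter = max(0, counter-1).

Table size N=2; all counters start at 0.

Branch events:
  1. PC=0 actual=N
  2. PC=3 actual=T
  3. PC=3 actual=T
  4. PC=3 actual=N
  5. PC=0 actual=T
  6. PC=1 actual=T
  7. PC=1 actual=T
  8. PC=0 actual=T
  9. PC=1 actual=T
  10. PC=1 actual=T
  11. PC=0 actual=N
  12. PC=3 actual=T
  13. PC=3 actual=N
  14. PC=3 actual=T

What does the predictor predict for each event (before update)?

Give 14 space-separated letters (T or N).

Ev 1: PC=0 idx=0 pred=N actual=N -> ctr[0]=0
Ev 2: PC=3 idx=1 pred=N actual=T -> ctr[1]=1
Ev 3: PC=3 idx=1 pred=N actual=T -> ctr[1]=2
Ev 4: PC=3 idx=1 pred=T actual=N -> ctr[1]=1
Ev 5: PC=0 idx=0 pred=N actual=T -> ctr[0]=1
Ev 6: PC=1 idx=1 pred=N actual=T -> ctr[1]=2
Ev 7: PC=1 idx=1 pred=T actual=T -> ctr[1]=3
Ev 8: PC=0 idx=0 pred=N actual=T -> ctr[0]=2
Ev 9: PC=1 idx=1 pred=T actual=T -> ctr[1]=3
Ev 10: PC=1 idx=1 pred=T actual=T -> ctr[1]=3
Ev 11: PC=0 idx=0 pred=T actual=N -> ctr[0]=1
Ev 12: PC=3 idx=1 pred=T actual=T -> ctr[1]=3
Ev 13: PC=3 idx=1 pred=T actual=N -> ctr[1]=2
Ev 14: PC=3 idx=1 pred=T actual=T -> ctr[1]=3

Answer: N N N T N N T N T T T T T T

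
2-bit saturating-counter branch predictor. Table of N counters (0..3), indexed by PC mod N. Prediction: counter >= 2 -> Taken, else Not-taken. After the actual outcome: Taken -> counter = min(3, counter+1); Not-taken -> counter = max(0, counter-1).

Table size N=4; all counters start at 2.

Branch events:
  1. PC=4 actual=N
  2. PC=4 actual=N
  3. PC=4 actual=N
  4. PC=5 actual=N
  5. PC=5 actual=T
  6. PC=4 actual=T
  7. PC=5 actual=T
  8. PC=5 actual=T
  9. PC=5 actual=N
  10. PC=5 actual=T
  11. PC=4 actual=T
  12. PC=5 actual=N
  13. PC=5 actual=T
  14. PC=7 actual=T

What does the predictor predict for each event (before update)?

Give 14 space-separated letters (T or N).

Ev 1: PC=4 idx=0 pred=T actual=N -> ctr[0]=1
Ev 2: PC=4 idx=0 pred=N actual=N -> ctr[0]=0
Ev 3: PC=4 idx=0 pred=N actual=N -> ctr[0]=0
Ev 4: PC=5 idx=1 pred=T actual=N -> ctr[1]=1
Ev 5: PC=5 idx=1 pred=N actual=T -> ctr[1]=2
Ev 6: PC=4 idx=0 pred=N actual=T -> ctr[0]=1
Ev 7: PC=5 idx=1 pred=T actual=T -> ctr[1]=3
Ev 8: PC=5 idx=1 pred=T actual=T -> ctr[1]=3
Ev 9: PC=5 idx=1 pred=T actual=N -> ctr[1]=2
Ev 10: PC=5 idx=1 pred=T actual=T -> ctr[1]=3
Ev 11: PC=4 idx=0 pred=N actual=T -> ctr[0]=2
Ev 12: PC=5 idx=1 pred=T actual=N -> ctr[1]=2
Ev 13: PC=5 idx=1 pred=T actual=T -> ctr[1]=3
Ev 14: PC=7 idx=3 pred=T actual=T -> ctr[3]=3

Answer: T N N T N N T T T T N T T T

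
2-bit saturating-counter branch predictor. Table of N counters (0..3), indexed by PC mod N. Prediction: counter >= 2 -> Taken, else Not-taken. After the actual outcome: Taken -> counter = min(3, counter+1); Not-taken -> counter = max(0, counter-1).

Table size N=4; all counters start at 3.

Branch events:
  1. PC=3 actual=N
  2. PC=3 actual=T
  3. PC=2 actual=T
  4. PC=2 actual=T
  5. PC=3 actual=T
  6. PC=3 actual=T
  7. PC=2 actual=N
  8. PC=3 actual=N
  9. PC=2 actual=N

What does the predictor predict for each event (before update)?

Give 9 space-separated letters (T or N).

Answer: T T T T T T T T T

Derivation:
Ev 1: PC=3 idx=3 pred=T actual=N -> ctr[3]=2
Ev 2: PC=3 idx=3 pred=T actual=T -> ctr[3]=3
Ev 3: PC=2 idx=2 pred=T actual=T -> ctr[2]=3
Ev 4: PC=2 idx=2 pred=T actual=T -> ctr[2]=3
Ev 5: PC=3 idx=3 pred=T actual=T -> ctr[3]=3
Ev 6: PC=3 idx=3 pred=T actual=T -> ctr[3]=3
Ev 7: PC=2 idx=2 pred=T actual=N -> ctr[2]=2
Ev 8: PC=3 idx=3 pred=T actual=N -> ctr[3]=2
Ev 9: PC=2 idx=2 pred=T actual=N -> ctr[2]=1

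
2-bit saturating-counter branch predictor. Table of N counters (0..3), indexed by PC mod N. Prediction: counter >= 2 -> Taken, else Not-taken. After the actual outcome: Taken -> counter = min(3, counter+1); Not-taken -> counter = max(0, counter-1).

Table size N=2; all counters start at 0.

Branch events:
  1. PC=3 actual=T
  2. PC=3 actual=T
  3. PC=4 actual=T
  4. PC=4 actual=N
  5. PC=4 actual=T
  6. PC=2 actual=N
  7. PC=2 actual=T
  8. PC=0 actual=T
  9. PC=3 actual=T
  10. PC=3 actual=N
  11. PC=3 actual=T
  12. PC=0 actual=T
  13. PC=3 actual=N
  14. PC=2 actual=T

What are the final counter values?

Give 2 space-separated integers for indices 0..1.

Ev 1: PC=3 idx=1 pred=N actual=T -> ctr[1]=1
Ev 2: PC=3 idx=1 pred=N actual=T -> ctr[1]=2
Ev 3: PC=4 idx=0 pred=N actual=T -> ctr[0]=1
Ev 4: PC=4 idx=0 pred=N actual=N -> ctr[0]=0
Ev 5: PC=4 idx=0 pred=N actual=T -> ctr[0]=1
Ev 6: PC=2 idx=0 pred=N actual=N -> ctr[0]=0
Ev 7: PC=2 idx=0 pred=N actual=T -> ctr[0]=1
Ev 8: PC=0 idx=0 pred=N actual=T -> ctr[0]=2
Ev 9: PC=3 idx=1 pred=T actual=T -> ctr[1]=3
Ev 10: PC=3 idx=1 pred=T actual=N -> ctr[1]=2
Ev 11: PC=3 idx=1 pred=T actual=T -> ctr[1]=3
Ev 12: PC=0 idx=0 pred=T actual=T -> ctr[0]=3
Ev 13: PC=3 idx=1 pred=T actual=N -> ctr[1]=2
Ev 14: PC=2 idx=0 pred=T actual=T -> ctr[0]=3

Answer: 3 2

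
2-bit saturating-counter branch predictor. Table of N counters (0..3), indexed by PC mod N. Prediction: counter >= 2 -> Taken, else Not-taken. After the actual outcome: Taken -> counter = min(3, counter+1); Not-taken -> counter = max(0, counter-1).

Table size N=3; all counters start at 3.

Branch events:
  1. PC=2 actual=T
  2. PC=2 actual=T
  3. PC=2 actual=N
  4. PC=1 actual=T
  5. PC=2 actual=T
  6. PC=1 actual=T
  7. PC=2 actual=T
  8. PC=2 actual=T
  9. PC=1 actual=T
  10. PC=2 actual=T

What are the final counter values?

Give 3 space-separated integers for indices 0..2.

Answer: 3 3 3

Derivation:
Ev 1: PC=2 idx=2 pred=T actual=T -> ctr[2]=3
Ev 2: PC=2 idx=2 pred=T actual=T -> ctr[2]=3
Ev 3: PC=2 idx=2 pred=T actual=N -> ctr[2]=2
Ev 4: PC=1 idx=1 pred=T actual=T -> ctr[1]=3
Ev 5: PC=2 idx=2 pred=T actual=T -> ctr[2]=3
Ev 6: PC=1 idx=1 pred=T actual=T -> ctr[1]=3
Ev 7: PC=2 idx=2 pred=T actual=T -> ctr[2]=3
Ev 8: PC=2 idx=2 pred=T actual=T -> ctr[2]=3
Ev 9: PC=1 idx=1 pred=T actual=T -> ctr[1]=3
Ev 10: PC=2 idx=2 pred=T actual=T -> ctr[2]=3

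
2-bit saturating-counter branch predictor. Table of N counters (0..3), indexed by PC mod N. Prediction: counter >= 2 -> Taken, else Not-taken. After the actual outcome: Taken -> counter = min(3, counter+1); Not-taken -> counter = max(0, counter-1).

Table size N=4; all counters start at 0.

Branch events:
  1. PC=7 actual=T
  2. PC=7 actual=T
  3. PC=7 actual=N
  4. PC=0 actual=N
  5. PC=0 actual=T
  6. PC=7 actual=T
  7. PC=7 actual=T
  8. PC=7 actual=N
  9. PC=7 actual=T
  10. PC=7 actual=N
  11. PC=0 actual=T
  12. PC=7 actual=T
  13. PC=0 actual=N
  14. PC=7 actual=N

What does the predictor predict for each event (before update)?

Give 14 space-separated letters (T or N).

Ev 1: PC=7 idx=3 pred=N actual=T -> ctr[3]=1
Ev 2: PC=7 idx=3 pred=N actual=T -> ctr[3]=2
Ev 3: PC=7 idx=3 pred=T actual=N -> ctr[3]=1
Ev 4: PC=0 idx=0 pred=N actual=N -> ctr[0]=0
Ev 5: PC=0 idx=0 pred=N actual=T -> ctr[0]=1
Ev 6: PC=7 idx=3 pred=N actual=T -> ctr[3]=2
Ev 7: PC=7 idx=3 pred=T actual=T -> ctr[3]=3
Ev 8: PC=7 idx=3 pred=T actual=N -> ctr[3]=2
Ev 9: PC=7 idx=3 pred=T actual=T -> ctr[3]=3
Ev 10: PC=7 idx=3 pred=T actual=N -> ctr[3]=2
Ev 11: PC=0 idx=0 pred=N actual=T -> ctr[0]=2
Ev 12: PC=7 idx=3 pred=T actual=T -> ctr[3]=3
Ev 13: PC=0 idx=0 pred=T actual=N -> ctr[0]=1
Ev 14: PC=7 idx=3 pred=T actual=N -> ctr[3]=2

Answer: N N T N N N T T T T N T T T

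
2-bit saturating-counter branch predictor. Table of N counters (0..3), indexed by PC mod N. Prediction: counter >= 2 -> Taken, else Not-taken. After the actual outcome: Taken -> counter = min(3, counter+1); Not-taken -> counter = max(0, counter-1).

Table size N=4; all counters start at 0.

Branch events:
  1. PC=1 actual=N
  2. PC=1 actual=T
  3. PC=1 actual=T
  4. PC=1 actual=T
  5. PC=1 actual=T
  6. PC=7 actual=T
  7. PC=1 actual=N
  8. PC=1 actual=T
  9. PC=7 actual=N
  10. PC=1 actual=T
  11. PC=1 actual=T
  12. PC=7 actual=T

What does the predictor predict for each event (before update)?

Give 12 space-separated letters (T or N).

Answer: N N N T T N T T N T T N

Derivation:
Ev 1: PC=1 idx=1 pred=N actual=N -> ctr[1]=0
Ev 2: PC=1 idx=1 pred=N actual=T -> ctr[1]=1
Ev 3: PC=1 idx=1 pred=N actual=T -> ctr[1]=2
Ev 4: PC=1 idx=1 pred=T actual=T -> ctr[1]=3
Ev 5: PC=1 idx=1 pred=T actual=T -> ctr[1]=3
Ev 6: PC=7 idx=3 pred=N actual=T -> ctr[3]=1
Ev 7: PC=1 idx=1 pred=T actual=N -> ctr[1]=2
Ev 8: PC=1 idx=1 pred=T actual=T -> ctr[1]=3
Ev 9: PC=7 idx=3 pred=N actual=N -> ctr[3]=0
Ev 10: PC=1 idx=1 pred=T actual=T -> ctr[1]=3
Ev 11: PC=1 idx=1 pred=T actual=T -> ctr[1]=3
Ev 12: PC=7 idx=3 pred=N actual=T -> ctr[3]=1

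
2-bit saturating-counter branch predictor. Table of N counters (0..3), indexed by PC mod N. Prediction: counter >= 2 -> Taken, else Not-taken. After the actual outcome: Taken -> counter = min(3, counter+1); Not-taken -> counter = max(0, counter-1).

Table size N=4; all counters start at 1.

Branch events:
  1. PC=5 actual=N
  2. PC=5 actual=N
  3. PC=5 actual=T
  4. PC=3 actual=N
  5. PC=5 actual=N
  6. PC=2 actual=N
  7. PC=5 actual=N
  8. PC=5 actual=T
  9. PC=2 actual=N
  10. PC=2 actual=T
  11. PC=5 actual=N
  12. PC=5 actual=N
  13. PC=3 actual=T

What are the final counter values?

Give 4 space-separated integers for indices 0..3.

Answer: 1 0 1 1

Derivation:
Ev 1: PC=5 idx=1 pred=N actual=N -> ctr[1]=0
Ev 2: PC=5 idx=1 pred=N actual=N -> ctr[1]=0
Ev 3: PC=5 idx=1 pred=N actual=T -> ctr[1]=1
Ev 4: PC=3 idx=3 pred=N actual=N -> ctr[3]=0
Ev 5: PC=5 idx=1 pred=N actual=N -> ctr[1]=0
Ev 6: PC=2 idx=2 pred=N actual=N -> ctr[2]=0
Ev 7: PC=5 idx=1 pred=N actual=N -> ctr[1]=0
Ev 8: PC=5 idx=1 pred=N actual=T -> ctr[1]=1
Ev 9: PC=2 idx=2 pred=N actual=N -> ctr[2]=0
Ev 10: PC=2 idx=2 pred=N actual=T -> ctr[2]=1
Ev 11: PC=5 idx=1 pred=N actual=N -> ctr[1]=0
Ev 12: PC=5 idx=1 pred=N actual=N -> ctr[1]=0
Ev 13: PC=3 idx=3 pred=N actual=T -> ctr[3]=1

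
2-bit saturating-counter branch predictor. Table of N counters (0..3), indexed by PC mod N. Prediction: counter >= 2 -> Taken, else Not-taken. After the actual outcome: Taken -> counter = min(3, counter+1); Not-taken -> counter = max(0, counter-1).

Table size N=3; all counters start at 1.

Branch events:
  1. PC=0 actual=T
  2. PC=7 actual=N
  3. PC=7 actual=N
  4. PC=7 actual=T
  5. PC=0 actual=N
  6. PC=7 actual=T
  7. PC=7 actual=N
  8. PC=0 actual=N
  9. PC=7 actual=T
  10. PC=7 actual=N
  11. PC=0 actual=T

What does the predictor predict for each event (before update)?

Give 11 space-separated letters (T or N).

Answer: N N N N T N T N N T N

Derivation:
Ev 1: PC=0 idx=0 pred=N actual=T -> ctr[0]=2
Ev 2: PC=7 idx=1 pred=N actual=N -> ctr[1]=0
Ev 3: PC=7 idx=1 pred=N actual=N -> ctr[1]=0
Ev 4: PC=7 idx=1 pred=N actual=T -> ctr[1]=1
Ev 5: PC=0 idx=0 pred=T actual=N -> ctr[0]=1
Ev 6: PC=7 idx=1 pred=N actual=T -> ctr[1]=2
Ev 7: PC=7 idx=1 pred=T actual=N -> ctr[1]=1
Ev 8: PC=0 idx=0 pred=N actual=N -> ctr[0]=0
Ev 9: PC=7 idx=1 pred=N actual=T -> ctr[1]=2
Ev 10: PC=7 idx=1 pred=T actual=N -> ctr[1]=1
Ev 11: PC=0 idx=0 pred=N actual=T -> ctr[0]=1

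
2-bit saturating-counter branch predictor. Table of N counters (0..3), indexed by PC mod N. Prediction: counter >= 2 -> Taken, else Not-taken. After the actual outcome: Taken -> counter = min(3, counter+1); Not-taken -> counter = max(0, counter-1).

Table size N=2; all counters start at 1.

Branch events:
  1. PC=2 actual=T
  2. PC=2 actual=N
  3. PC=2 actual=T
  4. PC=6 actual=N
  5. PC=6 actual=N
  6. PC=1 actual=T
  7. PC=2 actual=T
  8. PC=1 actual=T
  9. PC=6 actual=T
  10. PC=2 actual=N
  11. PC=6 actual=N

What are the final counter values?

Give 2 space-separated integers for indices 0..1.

Answer: 0 3

Derivation:
Ev 1: PC=2 idx=0 pred=N actual=T -> ctr[0]=2
Ev 2: PC=2 idx=0 pred=T actual=N -> ctr[0]=1
Ev 3: PC=2 idx=0 pred=N actual=T -> ctr[0]=2
Ev 4: PC=6 idx=0 pred=T actual=N -> ctr[0]=1
Ev 5: PC=6 idx=0 pred=N actual=N -> ctr[0]=0
Ev 6: PC=1 idx=1 pred=N actual=T -> ctr[1]=2
Ev 7: PC=2 idx=0 pred=N actual=T -> ctr[0]=1
Ev 8: PC=1 idx=1 pred=T actual=T -> ctr[1]=3
Ev 9: PC=6 idx=0 pred=N actual=T -> ctr[0]=2
Ev 10: PC=2 idx=0 pred=T actual=N -> ctr[0]=1
Ev 11: PC=6 idx=0 pred=N actual=N -> ctr[0]=0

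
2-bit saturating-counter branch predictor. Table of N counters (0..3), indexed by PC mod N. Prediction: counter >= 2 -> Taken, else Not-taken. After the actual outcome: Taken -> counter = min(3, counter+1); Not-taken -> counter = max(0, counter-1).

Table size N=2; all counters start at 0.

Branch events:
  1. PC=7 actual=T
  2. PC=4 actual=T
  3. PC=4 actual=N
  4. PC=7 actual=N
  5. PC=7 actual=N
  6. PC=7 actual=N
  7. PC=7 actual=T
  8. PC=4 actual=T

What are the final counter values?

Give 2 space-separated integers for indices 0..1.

Ev 1: PC=7 idx=1 pred=N actual=T -> ctr[1]=1
Ev 2: PC=4 idx=0 pred=N actual=T -> ctr[0]=1
Ev 3: PC=4 idx=0 pred=N actual=N -> ctr[0]=0
Ev 4: PC=7 idx=1 pred=N actual=N -> ctr[1]=0
Ev 5: PC=7 idx=1 pred=N actual=N -> ctr[1]=0
Ev 6: PC=7 idx=1 pred=N actual=N -> ctr[1]=0
Ev 7: PC=7 idx=1 pred=N actual=T -> ctr[1]=1
Ev 8: PC=4 idx=0 pred=N actual=T -> ctr[0]=1

Answer: 1 1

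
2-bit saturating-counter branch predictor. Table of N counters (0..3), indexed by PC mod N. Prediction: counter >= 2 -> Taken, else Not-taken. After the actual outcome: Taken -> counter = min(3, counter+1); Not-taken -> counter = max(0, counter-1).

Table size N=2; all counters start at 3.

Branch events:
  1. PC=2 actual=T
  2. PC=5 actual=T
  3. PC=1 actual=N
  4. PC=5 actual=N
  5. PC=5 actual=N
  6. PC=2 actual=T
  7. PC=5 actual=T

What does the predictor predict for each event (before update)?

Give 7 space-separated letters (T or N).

Answer: T T T T N T N

Derivation:
Ev 1: PC=2 idx=0 pred=T actual=T -> ctr[0]=3
Ev 2: PC=5 idx=1 pred=T actual=T -> ctr[1]=3
Ev 3: PC=1 idx=1 pred=T actual=N -> ctr[1]=2
Ev 4: PC=5 idx=1 pred=T actual=N -> ctr[1]=1
Ev 5: PC=5 idx=1 pred=N actual=N -> ctr[1]=0
Ev 6: PC=2 idx=0 pred=T actual=T -> ctr[0]=3
Ev 7: PC=5 idx=1 pred=N actual=T -> ctr[1]=1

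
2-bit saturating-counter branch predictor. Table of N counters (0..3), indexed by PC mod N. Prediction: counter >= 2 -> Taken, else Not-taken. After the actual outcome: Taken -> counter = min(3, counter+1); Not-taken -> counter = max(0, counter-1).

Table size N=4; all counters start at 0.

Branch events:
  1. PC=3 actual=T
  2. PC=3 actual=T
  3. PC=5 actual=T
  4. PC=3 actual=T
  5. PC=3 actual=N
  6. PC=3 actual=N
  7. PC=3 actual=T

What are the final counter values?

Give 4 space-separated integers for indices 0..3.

Answer: 0 1 0 2

Derivation:
Ev 1: PC=3 idx=3 pred=N actual=T -> ctr[3]=1
Ev 2: PC=3 idx=3 pred=N actual=T -> ctr[3]=2
Ev 3: PC=5 idx=1 pred=N actual=T -> ctr[1]=1
Ev 4: PC=3 idx=3 pred=T actual=T -> ctr[3]=3
Ev 5: PC=3 idx=3 pred=T actual=N -> ctr[3]=2
Ev 6: PC=3 idx=3 pred=T actual=N -> ctr[3]=1
Ev 7: PC=3 idx=3 pred=N actual=T -> ctr[3]=2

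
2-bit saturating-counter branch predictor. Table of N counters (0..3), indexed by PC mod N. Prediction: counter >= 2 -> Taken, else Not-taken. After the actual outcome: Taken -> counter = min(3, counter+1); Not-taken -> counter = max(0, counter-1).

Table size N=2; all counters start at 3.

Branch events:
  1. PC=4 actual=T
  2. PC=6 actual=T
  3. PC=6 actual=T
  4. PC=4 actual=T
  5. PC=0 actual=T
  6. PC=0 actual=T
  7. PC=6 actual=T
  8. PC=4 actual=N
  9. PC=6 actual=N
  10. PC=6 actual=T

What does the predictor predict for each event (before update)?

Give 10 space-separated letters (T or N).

Ev 1: PC=4 idx=0 pred=T actual=T -> ctr[0]=3
Ev 2: PC=6 idx=0 pred=T actual=T -> ctr[0]=3
Ev 3: PC=6 idx=0 pred=T actual=T -> ctr[0]=3
Ev 4: PC=4 idx=0 pred=T actual=T -> ctr[0]=3
Ev 5: PC=0 idx=0 pred=T actual=T -> ctr[0]=3
Ev 6: PC=0 idx=0 pred=T actual=T -> ctr[0]=3
Ev 7: PC=6 idx=0 pred=T actual=T -> ctr[0]=3
Ev 8: PC=4 idx=0 pred=T actual=N -> ctr[0]=2
Ev 9: PC=6 idx=0 pred=T actual=N -> ctr[0]=1
Ev 10: PC=6 idx=0 pred=N actual=T -> ctr[0]=2

Answer: T T T T T T T T T N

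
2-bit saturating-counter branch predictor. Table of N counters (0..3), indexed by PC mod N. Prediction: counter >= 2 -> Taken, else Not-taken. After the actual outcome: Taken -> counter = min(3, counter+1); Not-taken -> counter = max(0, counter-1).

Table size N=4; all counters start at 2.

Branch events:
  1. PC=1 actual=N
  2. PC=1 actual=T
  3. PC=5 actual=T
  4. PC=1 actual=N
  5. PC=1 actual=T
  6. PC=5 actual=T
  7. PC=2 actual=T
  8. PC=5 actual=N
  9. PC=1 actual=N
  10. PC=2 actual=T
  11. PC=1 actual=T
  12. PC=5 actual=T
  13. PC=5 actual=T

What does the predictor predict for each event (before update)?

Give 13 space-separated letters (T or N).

Ev 1: PC=1 idx=1 pred=T actual=N -> ctr[1]=1
Ev 2: PC=1 idx=1 pred=N actual=T -> ctr[1]=2
Ev 3: PC=5 idx=1 pred=T actual=T -> ctr[1]=3
Ev 4: PC=1 idx=1 pred=T actual=N -> ctr[1]=2
Ev 5: PC=1 idx=1 pred=T actual=T -> ctr[1]=3
Ev 6: PC=5 idx=1 pred=T actual=T -> ctr[1]=3
Ev 7: PC=2 idx=2 pred=T actual=T -> ctr[2]=3
Ev 8: PC=5 idx=1 pred=T actual=N -> ctr[1]=2
Ev 9: PC=1 idx=1 pred=T actual=N -> ctr[1]=1
Ev 10: PC=2 idx=2 pred=T actual=T -> ctr[2]=3
Ev 11: PC=1 idx=1 pred=N actual=T -> ctr[1]=2
Ev 12: PC=5 idx=1 pred=T actual=T -> ctr[1]=3
Ev 13: PC=5 idx=1 pred=T actual=T -> ctr[1]=3

Answer: T N T T T T T T T T N T T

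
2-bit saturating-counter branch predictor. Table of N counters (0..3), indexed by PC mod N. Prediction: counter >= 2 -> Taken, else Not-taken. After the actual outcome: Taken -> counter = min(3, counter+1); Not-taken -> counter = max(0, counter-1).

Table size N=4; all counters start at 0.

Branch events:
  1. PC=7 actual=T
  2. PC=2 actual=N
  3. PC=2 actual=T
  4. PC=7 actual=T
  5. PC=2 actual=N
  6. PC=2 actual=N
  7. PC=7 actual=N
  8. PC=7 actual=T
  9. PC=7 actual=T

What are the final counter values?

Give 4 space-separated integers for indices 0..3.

Ev 1: PC=7 idx=3 pred=N actual=T -> ctr[3]=1
Ev 2: PC=2 idx=2 pred=N actual=N -> ctr[2]=0
Ev 3: PC=2 idx=2 pred=N actual=T -> ctr[2]=1
Ev 4: PC=7 idx=3 pred=N actual=T -> ctr[3]=2
Ev 5: PC=2 idx=2 pred=N actual=N -> ctr[2]=0
Ev 6: PC=2 idx=2 pred=N actual=N -> ctr[2]=0
Ev 7: PC=7 idx=3 pred=T actual=N -> ctr[3]=1
Ev 8: PC=7 idx=3 pred=N actual=T -> ctr[3]=2
Ev 9: PC=7 idx=3 pred=T actual=T -> ctr[3]=3

Answer: 0 0 0 3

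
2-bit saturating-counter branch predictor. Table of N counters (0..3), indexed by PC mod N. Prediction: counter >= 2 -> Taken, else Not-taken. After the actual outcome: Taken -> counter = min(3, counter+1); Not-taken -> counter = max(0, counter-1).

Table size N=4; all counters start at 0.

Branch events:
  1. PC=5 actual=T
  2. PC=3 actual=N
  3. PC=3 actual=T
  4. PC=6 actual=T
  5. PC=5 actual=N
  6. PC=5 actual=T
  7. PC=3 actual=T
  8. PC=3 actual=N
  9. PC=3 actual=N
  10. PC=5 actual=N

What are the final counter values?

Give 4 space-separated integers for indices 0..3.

Answer: 0 0 1 0

Derivation:
Ev 1: PC=5 idx=1 pred=N actual=T -> ctr[1]=1
Ev 2: PC=3 idx=3 pred=N actual=N -> ctr[3]=0
Ev 3: PC=3 idx=3 pred=N actual=T -> ctr[3]=1
Ev 4: PC=6 idx=2 pred=N actual=T -> ctr[2]=1
Ev 5: PC=5 idx=1 pred=N actual=N -> ctr[1]=0
Ev 6: PC=5 idx=1 pred=N actual=T -> ctr[1]=1
Ev 7: PC=3 idx=3 pred=N actual=T -> ctr[3]=2
Ev 8: PC=3 idx=3 pred=T actual=N -> ctr[3]=1
Ev 9: PC=3 idx=3 pred=N actual=N -> ctr[3]=0
Ev 10: PC=5 idx=1 pred=N actual=N -> ctr[1]=0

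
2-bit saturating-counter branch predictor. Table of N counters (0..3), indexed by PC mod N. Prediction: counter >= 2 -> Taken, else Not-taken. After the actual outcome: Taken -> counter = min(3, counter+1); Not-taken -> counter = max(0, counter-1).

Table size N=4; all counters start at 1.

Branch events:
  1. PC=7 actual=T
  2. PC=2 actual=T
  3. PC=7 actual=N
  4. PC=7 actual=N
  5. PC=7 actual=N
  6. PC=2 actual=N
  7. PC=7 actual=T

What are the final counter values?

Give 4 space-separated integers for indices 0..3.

Ev 1: PC=7 idx=3 pred=N actual=T -> ctr[3]=2
Ev 2: PC=2 idx=2 pred=N actual=T -> ctr[2]=2
Ev 3: PC=7 idx=3 pred=T actual=N -> ctr[3]=1
Ev 4: PC=7 idx=3 pred=N actual=N -> ctr[3]=0
Ev 5: PC=7 idx=3 pred=N actual=N -> ctr[3]=0
Ev 6: PC=2 idx=2 pred=T actual=N -> ctr[2]=1
Ev 7: PC=7 idx=3 pred=N actual=T -> ctr[3]=1

Answer: 1 1 1 1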